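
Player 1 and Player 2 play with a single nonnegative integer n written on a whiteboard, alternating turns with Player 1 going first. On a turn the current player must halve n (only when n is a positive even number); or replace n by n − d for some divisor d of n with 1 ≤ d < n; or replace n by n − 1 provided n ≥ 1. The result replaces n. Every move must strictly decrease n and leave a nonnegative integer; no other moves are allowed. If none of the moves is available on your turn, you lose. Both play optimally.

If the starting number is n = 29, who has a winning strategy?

Compute win/loss labels from the base case upward. A position with no move is L. Any other position is W if it can reach an L in one move, else L.
n=0: no move → L
n=1: reaches L-position 0 → W
n=2: only reaches 1(W), which is W → L
n=3: reaches L-position 2 → W
n=4: reaches L-position 2 → W
n=5: only reaches 4(W), which is W → L
n=6: reaches L-position 5 → W
n=7: only reaches 6(W), which is W → L
n=8: reaches L-position 7 → W
n=9: only reaches 6(W), 8(W), all W → L
n=10: reaches L-position 5 → W
n=11: only reaches 10(W), which is W → L
n=12: reaches L-position 9 → W
n=13: only reaches 12(W), which is W → L
n=14: reaches L-position 7 → W
n=15: only reaches 10(W), 12(W), 14(W), all W → L
n=16: reaches L-position 15 → W
n=17: only reaches 16(W), which is W → L
n=18: reaches L-position 9 → W
n=19: only reaches 18(W), which is W → L
n=20: reaches L-position 15 → W
n=21: only reaches 14(W), 18(W), 20(W), all W → L
n=22: reaches L-position 11 → W
n=23: only reaches 22(W), which is W → L
n=24: reaches L-position 21 → W
n=25: only reaches 20(W), 24(W), all W → L
n=26: reaches L-position 13 → W
n=27: only reaches 18(W), 24(W), 26(W), all W → L
n=28: reaches L-position 21 → W
n=29: only reaches 28(W), which is W → L
The starting position 29 is L: whatever Player 1 does, the opponent receives a W position.

Player 2 wins.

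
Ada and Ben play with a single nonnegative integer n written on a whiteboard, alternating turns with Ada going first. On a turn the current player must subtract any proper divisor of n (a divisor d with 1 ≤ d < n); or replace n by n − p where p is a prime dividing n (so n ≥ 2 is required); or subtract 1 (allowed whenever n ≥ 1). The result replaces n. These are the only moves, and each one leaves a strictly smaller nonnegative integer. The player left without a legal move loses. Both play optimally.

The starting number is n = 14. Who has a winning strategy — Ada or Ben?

Build the W/L table. Terminal = L. A non-terminal position is W if it has a move to some L; otherwise it is L.
n=0: no move → L
n=1: W (go to 0, an L position)
n=2: W (go to 0, an L position)
n=3: W (go to 0, an L position)
n=4: L (options 2(W), 3(W) are all W)
n=5: W (go to 0, an L position)
n=6: W (go to 4, an L position)
n=7: W (go to 0, an L position)
n=8: W (go to 4, an L position)
n=9: L (options 6(W), 8(W) are all W)
n=10: W (go to 9, an L position)
n=11: W (go to 0, an L position)
n=12: W (go to 9, an L position)
n=13: W (go to 0, an L position)
n=14: L (options 7(W), 12(W), 13(W) are all W)
Every move from 14 reaches a W position, so the mover loses.

Ben wins.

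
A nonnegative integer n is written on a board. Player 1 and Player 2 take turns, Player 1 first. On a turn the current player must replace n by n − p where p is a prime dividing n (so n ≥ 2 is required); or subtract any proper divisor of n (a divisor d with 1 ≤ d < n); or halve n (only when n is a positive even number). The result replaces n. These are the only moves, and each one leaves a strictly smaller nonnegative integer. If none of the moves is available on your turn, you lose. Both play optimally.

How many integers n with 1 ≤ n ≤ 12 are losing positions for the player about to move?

Label each position W (a win for the player to move) or L (a loss). A position with no legal move is L; any other position is W exactly when some move reaches an L, and L when every move reaches a W.
n=0: no move → L
n=1: no move → L
n=2: →0(L), so W
n=3: →0(L), so W
n=4: →2(W), 3(W) — all W, so L
n=5: →0(L), so W
n=6: →4(L), so W
n=7: →0(L), so W
n=8: →4(L), so W
n=9: →6(W), 8(W) — all W, so L
n=10: →9(L), so W
n=11: →0(L), so W
n=12: →9(L), so W
L entries with 1 ≤ n ≤ 12 (n=0 is outside the asked range and is not counted): n = 1, 4, 9; that makes 3.

3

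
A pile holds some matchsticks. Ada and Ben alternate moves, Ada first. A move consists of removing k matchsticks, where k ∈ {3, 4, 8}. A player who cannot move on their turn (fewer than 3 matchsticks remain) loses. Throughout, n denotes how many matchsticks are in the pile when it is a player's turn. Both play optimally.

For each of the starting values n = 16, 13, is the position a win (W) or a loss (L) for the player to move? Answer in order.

Use the standard recursion: the mover loses at a terminal position; elsewhere, the mover wins exactly when some move hands the opponent an L position.
n=0: no move → L
n=1: no move → L
n=2: no move → L
n=3: W (go to 0, an L position)
n=4: W (go to 1, an L position)
n=5: W (go to 2, an L position)
n=6: W (go to 2, an L position)
n=7: L (options 4(W), 3(W) are all W)
n=8: W (go to 0, an L position)
n=9: W (go to 1, an L position)
n=10: W (go to 7, an L position)
n=11: W (go to 7, an L position)
n=12: L (options 9(W), 8(W), 4(W) are all W)
n=13: L (options 10(W), 9(W), 5(W) are all W)
n=14: L (options 11(W), 10(W), 6(W) are all W)
n=15: W (go to 12, an L position)
n=16: W (go to 13, an L position)

16: W, 13: L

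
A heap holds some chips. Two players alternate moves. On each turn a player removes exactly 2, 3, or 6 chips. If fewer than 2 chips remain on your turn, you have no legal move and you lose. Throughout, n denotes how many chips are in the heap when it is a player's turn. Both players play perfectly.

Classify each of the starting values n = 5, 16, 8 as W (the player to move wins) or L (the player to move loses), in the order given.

Classify positions by backward induction: terminal positions (no move available) are L. From any other position, the mover wins iff some move reaches an L.
n=0: no move → L
n=1: no move → L
n=2: →0(L), so W
n=3: →1(L), so W
n=4: →1(L), so W
n=5: →3(W), 2(W) — all W, so L
n=6: →0(L), so W
n=7: →5(L), so W
n=8: →5(L), so W
n=9: →7(W), 6(W), 3(W) — all W, so L
n=10: →8(W), 7(W), 4(W) — all W, so L
n=11: →9(L), so W
n=12: →10(L), so W
n=13: →10(L), so W
n=14: →12(W), 11(W), 8(W) — all W, so L
n=15: →9(L), so W
n=16: →14(L), so W

5: L, 16: W, 8: W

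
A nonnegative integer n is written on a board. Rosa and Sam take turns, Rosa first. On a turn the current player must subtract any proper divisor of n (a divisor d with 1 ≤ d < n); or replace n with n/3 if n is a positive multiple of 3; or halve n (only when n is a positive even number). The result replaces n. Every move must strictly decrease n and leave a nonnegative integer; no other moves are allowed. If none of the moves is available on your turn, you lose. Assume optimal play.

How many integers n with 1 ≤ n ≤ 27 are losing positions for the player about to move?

11

Use the standard recursion: the mover loses at a terminal position; elsewhere, the mover wins exactly when some move hands the opponent an L position.
n=0: no move → L
n=1: no move → L
n=2: →1(L), so W
n=3: →1(L), so W
n=4: →2(W), 3(W) — all W, so L
n=5: →4(L), so W
n=6: →4(L), so W
n=7: →6(W) only, which is W, so L
n=8: →4(L), so W
n=9: →3(W), 6(W), 8(W) — all W, so L
n=10: →9(L), so W
n=11: →10(W) only, which is W, so L
n=12: →4(L), so W
n=13: →12(W) only, which is W, so L
n=14: →7(L), so W
n=15: →5(W), 10(W), 12(W), 14(W) — all W, so L
n=16: →15(L), so W
n=17: →16(W) only, which is W, so L
n=18: →9(L), so W
n=19: →18(W) only, which is W, so L
n=20: →15(L), so W
n=21: →7(L), so W
n=22: →11(L), so W
n=23: →22(W) only, which is W, so L
n=24: →23(L), so W
n=25: →20(W), 24(W) — all W, so L
n=26: →13(L), so W
n=27: →9(L), so W
L entries with 1 ≤ n ≤ 27 (n=0 is outside the asked range and is not counted): n = 1, 4, 7, 9, 11, 13, 15, 17, 19, 23, 25; that makes 11.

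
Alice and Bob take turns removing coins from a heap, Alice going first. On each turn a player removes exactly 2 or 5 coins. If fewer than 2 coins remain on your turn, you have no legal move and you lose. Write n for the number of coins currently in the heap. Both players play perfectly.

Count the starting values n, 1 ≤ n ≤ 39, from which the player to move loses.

Build the W/L table. Terminal = L. A non-terminal position is W if it has a move to some L; otherwise it is L.
n=0: no move → L
n=1: no move → L
n=2: reaches L-position 0 → W
n=3: reaches L-position 1 → W
n=4: only reaches 2(W), which is W → L
n=5: reaches L-position 0 → W
n=6: reaches L-position 4 → W
n=7: only reaches 5(W), 2(W), all W → L
n=8: only reaches 6(W), 3(W), all W → L
n=9: reaches L-position 7 → W
n=10: reaches L-position 8 → W
n=11: only reaches 9(W), 6(W), all W → L
n=12: reaches L-position 7 → W
n=13: reaches L-position 11 → W
n=14: only reaches 12(W), 9(W), all W → L
n=15: only reaches 13(W), 10(W), all W → L
n=16: reaches L-position 14 → W
n=17: reaches L-position 15 → W
n=18: only reaches 16(W), 13(W), all W → L
n=19: reaches L-position 14 → W
n=20: reaches L-position 18 → W
n=21: only reaches 19(W), 16(W), all W → L
n=22: only reaches 20(W), 17(W), all W → L
n=23: reaches L-position 21 → W
n=24: reaches L-position 22 → W
n=25: only reaches 23(W), 20(W), all W → L
n=26: reaches L-position 21 → W
n=27: reaches L-position 25 → W
n=28: only reaches 26(W), 23(W), all W → L
n=29: only reaches 27(W), 24(W), all W → L
n=30: reaches L-position 28 → W
n=31: reaches L-position 29 → W
n=32: only reaches 30(W), 27(W), all W → L
n=33: reaches L-position 28 → W
n=34: reaches L-position 32 → W
n=35: only reaches 33(W), 30(W), all W → L
n=36: only reaches 34(W), 31(W), all W → L
n=37: reaches L-position 35 → W
n=38: reaches L-position 36 → W
n=39: only reaches 37(W), 34(W), all W → L
L entries with 1 ≤ n ≤ 39 (n=0 is outside the asked range and is not counted): n = 1, 4, 7, 8, 11, 14, 15, 18, 21, 22, 25, 28, 29, 32, 35, 36, 39; that makes 17.

17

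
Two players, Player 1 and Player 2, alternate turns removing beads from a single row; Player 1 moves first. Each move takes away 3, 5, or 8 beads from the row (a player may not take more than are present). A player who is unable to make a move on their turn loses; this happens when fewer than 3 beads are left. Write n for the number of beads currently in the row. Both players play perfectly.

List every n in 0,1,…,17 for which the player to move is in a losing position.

Classify positions by backward induction: terminal positions (no move available) are L. From any other position, the mover wins iff some move reaches an L.
n=0: no move → L
n=1: no move → L
n=2: no move → L
n=3: reaches L-position 0 → W
n=4: reaches L-position 1 → W
n=5: reaches L-position 2 → W
n=6: reaches L-position 1 → W
n=7: reaches L-position 2 → W
n=8: reaches L-position 0 → W
n=9: reaches L-position 1 → W
n=10: reaches L-position 2 → W
n=11: only reaches 8(W), 6(W), 3(W), all W → L
n=12: only reaches 9(W), 7(W), 4(W), all W → L
n=13: only reaches 10(W), 8(W), 5(W), all W → L
n=14: reaches L-position 11 → W
n=15: reaches L-position 12 → W
n=16: reaches L-position 13 → W
n=17: reaches L-position 12 → W
Reading off the rows marked L gives the requested list; there are 6 such values of n.

0, 1, 2, 11, 12, 13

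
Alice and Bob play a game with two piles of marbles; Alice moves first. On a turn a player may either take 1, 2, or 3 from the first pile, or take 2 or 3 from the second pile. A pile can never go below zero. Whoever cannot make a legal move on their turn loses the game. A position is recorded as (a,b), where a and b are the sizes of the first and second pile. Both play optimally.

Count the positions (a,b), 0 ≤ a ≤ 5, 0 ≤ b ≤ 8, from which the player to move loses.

Label each position W (a win for the player to move) or L (a loss). A position with no legal move is L; any other position is W exactly when some move reaches an L, and L when every move reaches a W.
Every move lowers a or b (never raises either), so fill the grid row by row in increasing a, and left to right within a row: each cell's successors are then already labelled.
      b=0  b=1  b=2  b=3  b=4  b=5  b=6  b=7  b=8
a=0:    L    L    W    W    W    L    L    W    W
a=1:    W    W    L    L    W    W    W    L    L
a=2:    W    W    W    W    L    W    W    W    W
a=3:    W    W    W    W    W    W    W    W    W
a=4:    L    L    W    W    W    L    L    W    W
a=5:    W    W    L    L    W    W    W    L    L
Cells with no legal move (terminal, hence L): (0,0), (0,1).
The remaining L cells, each justified by listing all of its moves:
(0,5): only reaches (0,3)(W), (0,2)(W), all W → L
(0,6): only reaches (0,4)(W), (0,3)(W), all W → L
(1,2): only reaches (0,2)(W), (1,0)(W), all W → L
(1,3): only reaches (0,3)(W), (1,1)(W), (1,0)(W), all W → L
(1,7): only reaches (0,7)(W), (1,5)(W), (1,4)(W), all W → L
(1,8): only reaches (0,8)(W), (1,6)(W), (1,5)(W), all W → L
(2,4): only reaches (1,4)(W), (0,4)(W), (2,2)(W), (2,1)(W), all W → L
(4,0): only reaches (3,0)(W), (2,0)(W), (1,0)(W), all W → L
(4,1): only reaches (3,1)(W), (2,1)(W), (1,1)(W), all W → L
(4,5): only reaches (3,5)(W), (2,5)(W), (1,5)(W), (4,3)(W), (4,2)(W), all W → L
(4,6): only reaches (3,6)(W), (2,6)(W), (1,6)(W), (4,4)(W), (4,3)(W), all W → L
(5,2): only reaches (4,2)(W), (3,2)(W), (2,2)(W), (5,0)(W), all W → L
(5,3): only reaches (4,3)(W), (3,3)(W), (2,3)(W), (5,1)(W), (5,0)(W), all W → L
(5,7): only reaches (4,7)(W), (3,7)(W), (2,7)(W), (5,5)(W), (5,4)(W), all W → L
(5,8): only reaches (4,8)(W), (3,8)(W), (2,8)(W), (5,6)(W), (5,5)(W), all W → L
Every other cell has at least one move into one of the L cells above, so it is W.
L cells per row: a=0: 4, a=1: 4, a=2: 1, a=3: 0, a=4: 4, a=5: 4; total 17.

17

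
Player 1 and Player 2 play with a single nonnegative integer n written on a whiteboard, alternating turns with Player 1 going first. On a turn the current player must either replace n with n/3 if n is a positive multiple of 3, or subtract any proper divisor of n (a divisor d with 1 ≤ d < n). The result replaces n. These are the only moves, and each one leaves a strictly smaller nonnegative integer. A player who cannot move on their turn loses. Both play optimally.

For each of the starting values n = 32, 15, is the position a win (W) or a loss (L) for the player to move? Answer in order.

32: W, 15: L

Use the standard recursion: the mover loses at a terminal position; elsewhere, the mover wins exactly when some move hands the opponent an L position.
n=0: no move → L
n=1: no move → L
n=2: →1(L), so W
n=3: →1(L), so W
n=4: →2(W), 3(W) — all W, so L
n=5: →4(L), so W
n=6: →4(L), so W
n=7: →6(W) only, which is W, so L
n=8: →4(L), so W
n=9: →3(W), 6(W), 8(W) — all W, so L
n=10: →9(L), so W
n=11: →10(W) only, which is W, so L
n=12: →4(L), so W
n=13: →12(W) only, which is W, so L
n=14: →7(L), so W
n=15: →5(W), 10(W), 12(W), 14(W) — all W, so L
n=16: →15(L), so W
n=17: →16(W) only, which is W, so L
n=18: →9(L), so W
n=19: →18(W) only, which is W, so L
n=20: →15(L), so W
n=21: →7(L), so W
n=22: →11(L), so W
n=23: →22(W) only, which is W, so L
n=24: →23(L), so W
n=25: →20(W), 24(W) — all W, so L
n=26: →13(L), so W
n=27: →9(L), so W
n=28: →14(W), 21(W), 24(W), 26(W), 27(W) — all W, so L
n=29: →28(L), so W
n=30: →15(L), so W
n=31: →30(W) only, which is W, so L
n=32: →28(L), so W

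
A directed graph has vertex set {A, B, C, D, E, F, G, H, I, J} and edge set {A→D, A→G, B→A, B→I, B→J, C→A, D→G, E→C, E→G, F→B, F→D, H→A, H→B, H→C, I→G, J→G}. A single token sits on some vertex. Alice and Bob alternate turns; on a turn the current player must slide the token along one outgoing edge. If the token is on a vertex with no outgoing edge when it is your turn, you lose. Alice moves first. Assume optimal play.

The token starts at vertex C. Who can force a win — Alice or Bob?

Bob wins.

Compute win/loss labels from the base case upward. A position with no move is L. Any other position is W if it can reach an L in one move, else L.
Every edge goes from a vertex to one that appears earlier in the order G, I, J, D, A, C, B, E, H, F, so processing vertices in that order labels each vertex after all of its successors.
G: no outgoing edge → L
I: can move to G, which is L ⇒ W
J: can move to G, which is L ⇒ W
D: can move to G, which is L ⇒ W
A: can move to G, which is L ⇒ W
C: the only move is to A(W), a W ⇒ L
B: moves to A(W), J(W), I(W); every one is W ⇒ L
E: can move to C, which is L ⇒ W
H: can move to B, which is L ⇒ W
F: can move to B, which is L ⇒ W
Every move from C reaches a W position, so the mover loses.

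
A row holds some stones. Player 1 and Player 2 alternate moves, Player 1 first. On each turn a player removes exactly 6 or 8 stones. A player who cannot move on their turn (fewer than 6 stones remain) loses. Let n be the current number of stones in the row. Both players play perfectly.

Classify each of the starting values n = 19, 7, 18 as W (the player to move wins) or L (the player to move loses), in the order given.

Compute win/loss labels from the base case upward. A position with no move is L. Any other position is W if it can reach an L in one move, else L.
n=0: no move → L
n=1: no move → L
n=2: no move → L
n=3: no move → L
n=4: no move → L
n=5: no move → L
n=6: can move to 0, which is L ⇒ W
n=7: can move to 1, which is L ⇒ W
n=8: can move to 2, which is L ⇒ W
n=9: can move to 3, which is L ⇒ W
n=10: can move to 4, which is L ⇒ W
n=11: can move to 5, which is L ⇒ W
n=12: can move to 4, which is L ⇒ W
n=13: can move to 5, which is L ⇒ W
n=14: moves to 8(W), 6(W); every one is W ⇒ L
n=15: moves to 9(W), 7(W); every one is W ⇒ L
n=16: moves to 10(W), 8(W); every one is W ⇒ L
n=17: moves to 11(W), 9(W); every one is W ⇒ L
n=18: moves to 12(W), 10(W); every one is W ⇒ L
n=19: moves to 13(W), 11(W); every one is W ⇒ L

19: L, 7: W, 18: L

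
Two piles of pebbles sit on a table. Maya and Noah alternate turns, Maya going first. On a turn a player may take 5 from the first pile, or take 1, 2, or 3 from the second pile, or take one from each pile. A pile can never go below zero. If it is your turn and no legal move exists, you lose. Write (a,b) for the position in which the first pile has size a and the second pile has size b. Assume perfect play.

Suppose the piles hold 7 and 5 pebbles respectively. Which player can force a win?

Noah wins.

Compute win/loss labels from the base case upward. A position with no move is L. Any other position is W if it can reach an L in one move, else L.
No move ever increases a pile, so every position that can arise here has a ≤ 7 and b ≤ 5; it is enough to label the cells with 0 ≤ a ≤ 7 and 0 ≤ b ≤ 5.
Every move lowers a or b (never raises either), so fill the grid row by row in increasing a, and left to right within a row: each cell's successors are then already labelled.
      b=0  b=1  b=2  b=3  b=4  b=5
a=0:    L    W    W    W    L    W
a=1:    L    W    W    W    L    W
a=2:    L    W    W    W    L    W
a=3:    L    W    W    W    L    W
a=4:    L    W    W    W    L    W
a=5:    W    W    L    W    W    W
a=6:    W    L    W    W    W    L
a=7:    W    L    W    W    W    L
Cells with no legal move (terminal, hence L): (0,0), (1,0), (2,0), (3,0), (4,0).
The remaining L cells, each justified by listing all of its moves:
(0,4): only reaches (0,3)(W), (0,2)(W), (0,1)(W), all W → L
(1,4): only reaches (1,3)(W), (1,2)(W), (1,1)(W), (0,3)(W), all W → L
(2,4): only reaches (2,3)(W), (2,2)(W), (2,1)(W), (1,3)(W), all W → L
(3,4): only reaches (3,3)(W), (3,2)(W), (3,1)(W), (2,3)(W), all W → L
(4,4): only reaches (4,3)(W), (4,2)(W), (4,1)(W), (3,3)(W), all W → L
(5,2): only reaches (0,2)(W), (5,1)(W), (5,0)(W), (4,1)(W), all W → L
(6,1): only reaches (1,1)(W), (6,0)(W), (5,0)(W), all W → L
(6,5): only reaches (1,5)(W), (6,4)(W), (6,3)(W), (6,2)(W), (5,4)(W), all W → L
(7,1): only reaches (2,1)(W), (7,0)(W), (6,0)(W), all W → L
(7,5): only reaches (2,5)(W), (7,4)(W), (7,3)(W), (7,2)(W), (6,4)(W), all W → L
Every other cell has at least one move into one of the L cells above, so it is W.
The starting position (7,5) is L: whatever Maya does, the opponent receives a W position.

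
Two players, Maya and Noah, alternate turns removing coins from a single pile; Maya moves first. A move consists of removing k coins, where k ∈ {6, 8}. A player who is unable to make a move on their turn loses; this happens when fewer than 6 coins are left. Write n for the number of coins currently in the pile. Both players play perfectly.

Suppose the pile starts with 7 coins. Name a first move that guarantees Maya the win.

Work bottom-up. With no move the player to move loses. Otherwise the position is W if at least one move leads to an L position for the opponent, and L if every move leads to a W.
n=0: no move → L
n=1: no move → L
n=2: no move → L
n=3: no move → L
n=4: no move → L
n=5: no move → L
n=6: W (go to 0, an L position)
n=7: W (go to 1, an L position)
From 7, the L positions reachable in one move are: 1.

Remove 6, leaving 1.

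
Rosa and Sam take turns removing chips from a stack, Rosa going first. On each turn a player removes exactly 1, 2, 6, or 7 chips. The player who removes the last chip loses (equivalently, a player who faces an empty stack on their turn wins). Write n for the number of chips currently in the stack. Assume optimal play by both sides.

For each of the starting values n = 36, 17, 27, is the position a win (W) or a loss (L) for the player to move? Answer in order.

Use the standard recursion: the mover wins at a terminal position; elsewhere, the mover wins exactly when some move hands the opponent an L position.
n=0: no move; the opponent has just taken the last chip and therefore loses → W
n=1: only reaches 0(W), which is W → L
n=2: reaches L-position 1 → W
n=3: reaches L-position 1 → W
n=4: only reaches 3(W), 2(W), all W → L
n=5: reaches L-position 4 → W
n=6: reaches L-position 4 → W
n=7: reaches L-position 1 → W
n=8: reaches L-position 1 → W
n=9: only reaches 8(W), 7(W), 3(W), 2(W), all W → L
n=10: reaches L-position 9 → W
n=11: reaches L-position 9 → W
n=12: only reaches 11(W), 10(W), 6(W), 5(W), all W → L
n=13: reaches L-position 12 → W
n=14: reaches L-position 12 → W
n=15: reaches L-position 9 → W
n=16: reaches L-position 9 → W
n=17: only reaches 16(W), 15(W), 11(W), 10(W), all W → L
n=18: reaches L-position 17 → W
n=19: reaches L-position 17 → W
n=20: only reaches 19(W), 18(W), 14(W), 13(W), all W → L
n=21: reaches L-position 20 → W
n=22: reaches L-position 20 → W
n=23: reaches L-position 17 → W
n=24: reaches L-position 17 → W
n=25: only reaches 24(W), 23(W), 19(W), 18(W), all W → L
n=26: reaches L-position 25 → W
n=27: reaches L-position 25 → W
n=28: only reaches 27(W), 26(W), 22(W), 21(W), all W → L
n=29: reaches L-position 28 → W
n=30: reaches L-position 28 → W
n=31: reaches L-position 25 → W
n=32: reaches L-position 25 → W
n=33: only reaches 32(W), 31(W), 27(W), 26(W), all W → L
n=34: reaches L-position 33 → W
n=35: reaches L-position 33 → W
n=36: only reaches 35(W), 34(W), 30(W), 29(W), all W → L

36: L, 17: L, 27: W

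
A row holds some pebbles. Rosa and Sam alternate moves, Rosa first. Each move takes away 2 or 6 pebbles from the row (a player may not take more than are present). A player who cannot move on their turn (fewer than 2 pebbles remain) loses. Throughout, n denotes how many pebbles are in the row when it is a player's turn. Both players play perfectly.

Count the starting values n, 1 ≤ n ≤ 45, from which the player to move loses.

Label each position W (a win for the player to move) or L (a loss). A position with no legal move is L; any other position is W exactly when some move reaches an L, and L when every move reaches a W.
n=0: no move → L
n=1: no move → L
n=2: can move to 0, which is L ⇒ W
n=3: can move to 1, which is L ⇒ W
n=4: the only move is to 2(W), a W ⇒ L
n=5: the only move is to 3(W), a W ⇒ L
n=6: can move to 4, which is L ⇒ W
n=7: can move to 5, which is L ⇒ W
n=8: moves to 6(W), 2(W); every one is W ⇒ L
n=9: moves to 7(W), 3(W); every one is W ⇒ L
n=10: can move to 8, which is L ⇒ W
n=11: can move to 9, which is L ⇒ W
n=12: moves to 10(W), 6(W); every one is W ⇒ L
n=13: moves to 11(W), 7(W); every one is W ⇒ L
n=14: can move to 12, which is L ⇒ W
n=15: can move to 13, which is L ⇒ W
n=16: moves to 14(W), 10(W); every one is W ⇒ L
n=17: moves to 15(W), 11(W); every one is W ⇒ L
n=18: can move to 16, which is L ⇒ W
n=19: can move to 17, which is L ⇒ W
n=20: moves to 18(W), 14(W); every one is W ⇒ L
n=21: moves to 19(W), 15(W); every one is W ⇒ L
n=22: can move to 20, which is L ⇒ W
n=23: can move to 21, which is L ⇒ W
n=24: moves to 22(W), 18(W); every one is W ⇒ L
n=25: moves to 23(W), 19(W); every one is W ⇒ L
n=26: can move to 24, which is L ⇒ W
n=27: can move to 25, which is L ⇒ W
n=28: moves to 26(W), 22(W); every one is W ⇒ L
n=29: moves to 27(W), 23(W); every one is W ⇒ L
n=30: can move to 28, which is L ⇒ W
n=31: can move to 29, which is L ⇒ W
n=32: moves to 30(W), 26(W); every one is W ⇒ L
n=33: moves to 31(W), 27(W); every one is W ⇒ L
n=34: can move to 32, which is L ⇒ W
n=35: can move to 33, which is L ⇒ W
n=36: moves to 34(W), 30(W); every one is W ⇒ L
n=37: moves to 35(W), 31(W); every one is W ⇒ L
n=38: can move to 36, which is L ⇒ W
n=39: can move to 37, which is L ⇒ W
n=40: moves to 38(W), 34(W); every one is W ⇒ L
n=41: moves to 39(W), 35(W); every one is W ⇒ L
n=42: can move to 40, which is L ⇒ W
n=43: can move to 41, which is L ⇒ W
n=44: moves to 42(W), 38(W); every one is W ⇒ L
n=45: moves to 43(W), 39(W); every one is W ⇒ L
L entries with 1 ≤ n ≤ 45 (n=0 is outside the asked range and is not counted): n = 1, 4, 5, 8, 9, 12, 13, 16, 17, 20, 21, 24, 25, 28, 29, 32, 33, 36, 37, 40, 41, 44, 45; that makes 23.

23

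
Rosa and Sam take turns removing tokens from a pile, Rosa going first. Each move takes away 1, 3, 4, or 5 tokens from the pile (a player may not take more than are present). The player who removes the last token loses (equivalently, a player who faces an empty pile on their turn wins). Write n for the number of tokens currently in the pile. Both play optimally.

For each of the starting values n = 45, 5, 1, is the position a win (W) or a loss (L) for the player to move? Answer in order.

Classify positions by backward induction: terminal positions (no move available) are W. From any other position, the mover wins iff some move reaches an L.
n=0: no move; the opponent has just taken the last token and therefore loses → W
n=1: L (sole option 0(W) is W)
n=2: W (go to 1, an L position)
n=3: L (options 2(W), 0(W) are all W)
n=4: W (go to 3, an L position)
n=5: W (go to 1, an L position)
n=6: W (go to 3, an L position)
n=7: W (go to 3, an L position)
n=8: W (go to 3, an L position)
n=9: L (options 8(W), 6(W), 5(W), 4(W) are all W)
n=10: W (go to 9, an L position)
n=11: L (options 10(W), 8(W), 7(W), 6(W) are all W)
n=12: W (go to 11, an L position)
n=13: W (go to 9, an L position)
n=14: W (go to 11, an L position)
n=15: W (go to 11, an L position)
n=16: W (go to 11, an L position)
n=17: L (options 16(W), 14(W), 13(W), 12(W) are all W)
n=18: W (go to 17, an L position)
n=19: L (options 18(W), 16(W), 15(W), 14(W) are all W)
n=20: W (go to 19, an L position)
n=21: W (go to 17, an L position)
n=22: W (go to 19, an L position)
n=23: W (go to 19, an L position)
n=24: W (go to 19, an L position)
n=25: L (options 24(W), 22(W), 21(W), 20(W) are all W)
n=26: W (go to 25, an L position)
n=27: L (options 26(W), 24(W), 23(W), 22(W) are all W)
n=28: W (go to 27, an L position)
n=29: W (go to 25, an L position)
n=30: W (go to 27, an L position)
n=31: W (go to 27, an L position)
n=32: W (go to 27, an L position)
n=33: L (options 32(W), 30(W), 29(W), 28(W) are all W)
n=34: W (go to 33, an L position)
n=35: L (options 34(W), 32(W), 31(W), 30(W) are all W)
n=36: W (go to 35, an L position)
n=37: W (go to 33, an L position)
n=38: W (go to 35, an L position)
n=39: W (go to 35, an L position)
n=40: W (go to 35, an L position)
n=41: L (options 40(W), 38(W), 37(W), 36(W) are all W)
n=42: W (go to 41, an L position)
n=43: L (options 42(W), 40(W), 39(W), 38(W) are all W)
n=44: W (go to 43, an L position)
n=45: W (go to 41, an L position)

45: W, 5: W, 1: L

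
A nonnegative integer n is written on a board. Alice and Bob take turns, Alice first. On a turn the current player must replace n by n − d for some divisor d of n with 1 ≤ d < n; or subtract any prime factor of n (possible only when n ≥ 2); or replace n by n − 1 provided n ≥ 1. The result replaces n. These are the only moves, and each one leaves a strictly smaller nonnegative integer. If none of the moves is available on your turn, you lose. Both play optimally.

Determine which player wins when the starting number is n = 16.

Alice wins.

Use the standard recursion: the mover loses at a terminal position; elsewhere, the mover wins exactly when some move hands the opponent an L position.
n=0: no move → L
n=1: →0(L), so W
n=2: →0(L), so W
n=3: →0(L), so W
n=4: →2(W), 3(W) — all W, so L
n=5: →0(L), so W
n=6: →4(L), so W
n=7: →0(L), so W
n=8: →4(L), so W
n=9: →6(W), 8(W) — all W, so L
n=10: →9(L), so W
n=11: →0(L), so W
n=12: →9(L), so W
n=13: →0(L), so W
n=14: →7(W), 12(W), 13(W) — all W, so L
n=15: →14(L), so W
n=16: →14(L), so W
The starting position 16 is W: Alice should move to 14, handing over an L position.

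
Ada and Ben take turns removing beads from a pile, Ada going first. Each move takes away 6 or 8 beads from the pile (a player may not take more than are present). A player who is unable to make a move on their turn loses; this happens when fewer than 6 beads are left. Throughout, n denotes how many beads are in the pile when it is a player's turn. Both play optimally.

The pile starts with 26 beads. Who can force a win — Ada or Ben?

Ada wins.

Work bottom-up. With no move the player to move loses. Otherwise the position is W if at least one move leads to an L position for the opponent, and L if every move leads to a W.
n=0: no move → L
n=1: no move → L
n=2: no move → L
n=3: no move → L
n=4: no move → L
n=5: no move → L
n=6: W (go to 0, an L position)
n=7: W (go to 1, an L position)
n=8: W (go to 2, an L position)
n=9: W (go to 3, an L position)
n=10: W (go to 4, an L position)
n=11: W (go to 5, an L position)
n=12: W (go to 4, an L position)
n=13: W (go to 5, an L position)
n=14: L (options 8(W), 6(W) are all W)
n=15: L (options 9(W), 7(W) are all W)
n=16: L (options 10(W), 8(W) are all W)
n=17: L (options 11(W), 9(W) are all W)
n=18: L (options 12(W), 10(W) are all W)
n=19: L (options 13(W), 11(W) are all W)
n=20: W (go to 14, an L position)
n=21: W (go to 15, an L position)
n=22: W (go to 16, an L position)
n=23: W (go to 17, an L position)
n=24: W (go to 18, an L position)
n=25: W (go to 19, an L position)
n=26: W (go to 18, an L position)
The starting position 26 is W: Ada should remove 8, leaving 18, handing over an L position.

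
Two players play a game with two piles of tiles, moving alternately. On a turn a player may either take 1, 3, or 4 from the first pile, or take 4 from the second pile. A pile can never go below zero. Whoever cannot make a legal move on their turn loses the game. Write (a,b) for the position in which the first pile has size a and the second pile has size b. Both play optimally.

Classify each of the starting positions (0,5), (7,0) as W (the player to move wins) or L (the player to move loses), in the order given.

(0,5): W, (7,0): L

Work bottom-up. With no move the player to move loses. Otherwise the position is W if at least one move leads to an L position for the opponent, and L if every move leads to a W.
No move ever increases a pile, so every position that can arise here has a ≤ 7 and b ≤ 5; it is enough to label the cells with 0 ≤ a ≤ 7 and 0 ≤ b ≤ 5.
Every move lowers a or b (never raises either), so fill the grid row by row in increasing a, and left to right within a row: each cell's successors are then already labelled.
      b=0  b=1  b=2  b=3  b=4  b=5
a=0:    L    L    L    L    W    W
a=1:    W    W    W    W    L    L
a=2:    L    L    L    L    W    W
a=3:    W    W    W    W    L    L
a=4:    W    W    W    W    W    W
a=5:    W    W    W    W    W    W
a=6:    W    W    W    W    W    W
a=7:    L    L    L    L    W    W
Cells with no legal move (terminal, hence L): (0,0), (0,1), (0,2), (0,3).
The remaining L cells, each justified by listing all of its moves:
(1,4): only reaches (0,4)(W), (1,0)(W), all W → L
(1,5): only reaches (0,5)(W), (1,1)(W), all W → L
(2,0): only reaches (1,0)(W), which is W → L
(2,1): only reaches (1,1)(W), which is W → L
(2,2): only reaches (1,2)(W), which is W → L
(2,3): only reaches (1,3)(W), which is W → L
(3,4): only reaches (2,4)(W), (0,4)(W), (3,0)(W), all W → L
(3,5): only reaches (2,5)(W), (0,5)(W), (3,1)(W), all W → L
(7,0): only reaches (6,0)(W), (4,0)(W), (3,0)(W), all W → L
(7,1): only reaches (6,1)(W), (4,1)(W), (3,1)(W), all W → L
(7,2): only reaches (6,2)(W), (4,2)(W), (3,2)(W), all W → L
(7,3): only reaches (6,3)(W), (4,3)(W), (3,3)(W), all W → L
Every other cell has at least one move into one of the L cells above, so it is W.
(0,5): the move to (0,1) reaches an L cell, so W
(7,0): one of the L cells justified above, so L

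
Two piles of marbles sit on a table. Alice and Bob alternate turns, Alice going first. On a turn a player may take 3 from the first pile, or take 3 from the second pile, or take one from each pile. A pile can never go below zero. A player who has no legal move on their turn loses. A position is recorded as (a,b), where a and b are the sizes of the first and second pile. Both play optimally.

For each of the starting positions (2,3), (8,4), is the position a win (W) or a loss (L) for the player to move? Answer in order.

(2,3): W, (8,4): L

Work bottom-up. With no move the player to move loses. Otherwise the position is W if at least one move leads to an L position for the opponent, and L if every move leads to a W.
No move ever increases a pile, so every position that can arise here has a ≤ 8 and b ≤ 4; it is enough to label the cells with 0 ≤ a ≤ 8 and 0 ≤ b ≤ 4.
Every move lowers a or b (never raises either), so fill the grid row by row in increasing a, and left to right within a row: each cell's successors are then already labelled.
      b=0  b=1  b=2  b=3  b=4
a=0:    L    L    L    W    W
a=1:    L    W    W    W    L
a=2:    L    W    L    W    L
a=3:    W    W    W    W    L
a=4:    W    L    L    L    W
a=5:    W    L    W    W    W
a=6:    L    L    W    W    W
a=7:    L    W    W    W    L
a=8:    L    W    L    W    L
Cells with no legal move (terminal, hence L): (0,0), (0,1), (0,2), (1,0), (2,0).
The remaining L cells, each justified by listing all of its moves:
(1,4): only reaches (1,1)(W), (0,3)(W), all W → L
(2,2): only reaches (1,1)(W), which is W → L
(2,4): only reaches (2,1)(W), (1,3)(W), all W → L
(3,4): only reaches (0,4)(W), (3,1)(W), (2,3)(W), all W → L
(4,1): only reaches (1,1)(W), (3,0)(W), all W → L
(4,2): only reaches (1,2)(W), (3,1)(W), all W → L
(4,3): only reaches (1,3)(W), (4,0)(W), (3,2)(W), all W → L
(5,1): only reaches (2,1)(W), (4,0)(W), all W → L
(6,0): only reaches (3,0)(W), which is W → L
(6,1): only reaches (3,1)(W), (5,0)(W), all W → L
(7,0): only reaches (4,0)(W), which is W → L
(7,4): only reaches (4,4)(W), (7,1)(W), (6,3)(W), all W → L
(8,0): only reaches (5,0)(W), which is W → L
(8,2): only reaches (5,2)(W), (7,1)(W), all W → L
(8,4): only reaches (5,4)(W), (8,1)(W), (7,3)(W), all W → L
Every other cell has at least one move into one of the L cells above, so it is W.
(2,3): the move to (2,0) reaches an L cell, so W
(8,4): one of the L cells justified above, so L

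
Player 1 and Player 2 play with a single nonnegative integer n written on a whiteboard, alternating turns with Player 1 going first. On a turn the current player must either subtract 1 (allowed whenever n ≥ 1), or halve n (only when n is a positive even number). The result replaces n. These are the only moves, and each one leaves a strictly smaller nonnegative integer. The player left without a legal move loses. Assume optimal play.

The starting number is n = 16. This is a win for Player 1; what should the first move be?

Compute win/loss labels from the base case upward. A position with no move is L. Any other position is W if it can reach an L in one move, else L.
n=0: no move → L
n=1: W (go to 0, an L position)
n=2: L (sole option 1(W) is W)
n=3: W (go to 2, an L position)
n=4: W (go to 2, an L position)
n=5: L (sole option 4(W) is W)
n=6: W (go to 5, an L position)
n=7: L (sole option 6(W) is W)
n=8: W (go to 7, an L position)
n=9: L (sole option 8(W) is W)
n=10: W (go to 5, an L position)
n=11: L (sole option 10(W) is W)
n=12: W (go to 11, an L position)
n=13: L (sole option 12(W) is W)
n=14: W (go to 7, an L position)
n=15: L (sole option 14(W) is W)
n=16: W (go to 15, an L position)
From 16, the L positions reachable in one move are: 15.

Move to 15.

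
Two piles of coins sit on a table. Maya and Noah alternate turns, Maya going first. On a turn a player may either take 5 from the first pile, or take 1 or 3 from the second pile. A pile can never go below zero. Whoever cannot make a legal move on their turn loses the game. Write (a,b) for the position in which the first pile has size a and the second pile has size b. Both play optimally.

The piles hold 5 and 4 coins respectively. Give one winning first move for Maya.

Classify positions by backward induction: terminal positions (no move available) are L. From any other position, the mover wins iff some move reaches an L.
No move ever increases a pile, so every position that can arise here has a ≤ 5 and b ≤ 4; it is enough to label the cells with 0 ≤ a ≤ 5 and 0 ≤ b ≤ 4.
Every move lowers a or b (never raises either), so fill the grid row by row in increasing a, and left to right within a row: each cell's successors are then already labelled.
      b=0  b=1  b=2  b=3  b=4
a=0:    L    W    L    W    L
a=1:    L    W    L    W    L
a=2:    L    W    L    W    L
a=3:    L    W    L    W    L
a=4:    L    W    L    W    L
a=5:    W    L    W    L    W
Cells with no legal move (terminal, hence L): (0,0), (1,0), (2,0), (3,0), (4,0).
The remaining L cells, each justified by listing all of its moves:
(0,2): →(0,1)(W) only, which is W, so L
(0,4): →(0,3)(W), (0,1)(W) — all W, so L
(1,2): →(1,1)(W) only, which is W, so L
(1,4): →(1,3)(W), (1,1)(W) — all W, so L
(2,2): →(2,1)(W) only, which is W, so L
(2,4): →(2,3)(W), (2,1)(W) — all W, so L
(3,2): →(3,1)(W) only, which is W, so L
(3,4): →(3,3)(W), (3,1)(W) — all W, so L
(4,2): →(4,1)(W) only, which is W, so L
(4,4): →(4,3)(W), (4,1)(W) — all W, so L
(5,1): →(0,1)(W), (5,0)(W) — all W, so L
(5,3): →(0,3)(W), (5,2)(W), (5,0)(W) — all W, so L
Every other cell has at least one move into one of the L cells above, so it is W.
From (5,4), the L positions reachable in one move are: (0,4), (5,3), (5,1). Any move reaching one of these is winning.

Move to (0,4).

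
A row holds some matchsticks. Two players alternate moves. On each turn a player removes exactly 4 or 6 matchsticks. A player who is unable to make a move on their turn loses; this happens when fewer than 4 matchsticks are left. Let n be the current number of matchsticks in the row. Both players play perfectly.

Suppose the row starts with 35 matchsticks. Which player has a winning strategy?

Compute win/loss labels from the base case upward. A position with no move is L. Any other position is W if it can reach an L in one move, else L.
n=0: no move → L
n=1: no move → L
n=2: no move → L
n=3: no move → L
n=4: can move to 0, which is L ⇒ W
n=5: can move to 1, which is L ⇒ W
n=6: can move to 2, which is L ⇒ W
n=7: can move to 3, which is L ⇒ W
n=8: can move to 2, which is L ⇒ W
n=9: can move to 3, which is L ⇒ W
n=10: moves to 6(W), 4(W); every one is W ⇒ L
n=11: moves to 7(W), 5(W); every one is W ⇒ L
n=12: moves to 8(W), 6(W); every one is W ⇒ L
n=13: moves to 9(W), 7(W); every one is W ⇒ L
n=14: can move to 10, which is L ⇒ W
n=15: can move to 11, which is L ⇒ W
n=16: can move to 12, which is L ⇒ W
n=17: can move to 13, which is L ⇒ W
n=18: can move to 12, which is L ⇒ W
n=19: can move to 13, which is L ⇒ W
n=20: moves to 16(W), 14(W); every one is W ⇒ L
n=21: moves to 17(W), 15(W); every one is W ⇒ L
n=22: moves to 18(W), 16(W); every one is W ⇒ L
n=23: moves to 19(W), 17(W); every one is W ⇒ L
n=24: can move to 20, which is L ⇒ W
n=25: can move to 21, which is L ⇒ W
n=26: can move to 22, which is L ⇒ W
n=27: can move to 23, which is L ⇒ W
n=28: can move to 22, which is L ⇒ W
n=29: can move to 23, which is L ⇒ W
n=30: moves to 26(W), 24(W); every one is W ⇒ L
n=31: moves to 27(W), 25(W); every one is W ⇒ L
n=32: moves to 28(W), 26(W); every one is W ⇒ L
n=33: moves to 29(W), 27(W); every one is W ⇒ L
n=34: can move to 30, which is L ⇒ W
n=35: can move to 31, which is L ⇒ W
The starting position 35 is W: the player to move should remove 4, leaving 31, handing over an L position.

The first player wins.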